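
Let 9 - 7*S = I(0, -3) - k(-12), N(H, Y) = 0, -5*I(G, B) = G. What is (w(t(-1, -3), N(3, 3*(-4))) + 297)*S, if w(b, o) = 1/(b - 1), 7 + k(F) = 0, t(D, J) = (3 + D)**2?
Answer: 1784/21 ≈ 84.952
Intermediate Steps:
I(G, B) = -G/5
k(F) = -7 (k(F) = -7 + 0 = -7)
w(b, o) = 1/(-1 + b)
S = 2/7 (S = 9/7 - (-1/5*0 - 1*(-7))/7 = 9/7 - (0 + 7)/7 = 9/7 - 1/7*7 = 9/7 - 1 = 2/7 ≈ 0.28571)
(w(t(-1, -3), N(3, 3*(-4))) + 297)*S = (1/(-1 + (3 - 1)**2) + 297)*(2/7) = (1/(-1 + 2**2) + 297)*(2/7) = (1/(-1 + 4) + 297)*(2/7) = (1/3 + 297)*(2/7) = (892/3)*(2/7) = 1784/21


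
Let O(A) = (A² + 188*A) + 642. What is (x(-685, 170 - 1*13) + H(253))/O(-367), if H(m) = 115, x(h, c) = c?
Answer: 272/66335 ≈ 0.0041004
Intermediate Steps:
O(A) = 642 + A² + 188*A
(x(-685, 170 - 1*13) + H(253))/O(-367) = ((170 - 1*13) + 115)/(642 + (-367)² + 188*(-367)) = ((170 - 13) + 115)/(642 + 134689 - 68996) = (157 + 115)/66335 = 272*(1/66335) = 272/66335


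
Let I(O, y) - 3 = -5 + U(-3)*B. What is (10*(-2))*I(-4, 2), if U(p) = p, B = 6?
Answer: 400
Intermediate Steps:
I(O, y) = -20 (I(O, y) = 3 + (-5 - 3*6) = 3 + (-5 - 18) = 3 - 23 = -20)
(10*(-2))*I(-4, 2) = (10*(-2))*(-20) = -20*(-20) = 400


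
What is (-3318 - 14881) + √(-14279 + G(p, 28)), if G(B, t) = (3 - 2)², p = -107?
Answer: -18199 + 11*I*√118 ≈ -18199.0 + 119.49*I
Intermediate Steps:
G(B, t) = 1 (G(B, t) = 1² = 1)
(-3318 - 14881) + √(-14279 + G(p, 28)) = (-3318 - 14881) + √(-14279 + 1) = -18199 + √(-14278) = -18199 + 11*I*√118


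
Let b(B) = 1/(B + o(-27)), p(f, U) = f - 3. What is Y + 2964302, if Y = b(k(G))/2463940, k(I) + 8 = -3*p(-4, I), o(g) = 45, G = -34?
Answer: 423624011653041/142908520 ≈ 2.9643e+6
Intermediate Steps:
p(f, U) = -3 + f
k(I) = 13 (k(I) = -8 - 3*(-3 - 4) = -8 - 3*(-7) = -8 + 21 = 13)
b(B) = 1/(45 + B) (b(B) = 1/(B + 45) = 1/(45 + B))
Y = 1/142908520 (Y = 1/((45 + 13)*2463940) = (1/2463940)/58 = (1/58)*(1/2463940) = 1/142908520 ≈ 6.9975e-9)
Y + 2964302 = 1/142908520 + 2964302 = 423624011653041/142908520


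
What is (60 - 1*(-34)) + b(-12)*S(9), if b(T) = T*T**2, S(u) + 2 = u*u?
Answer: -136418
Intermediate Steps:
S(u) = -2 + u**2 (S(u) = -2 + u*u = -2 + u**2)
b(T) = T**3
(60 - 1*(-34)) + b(-12)*S(9) = (60 - 1*(-34)) + (-12)**3*(-2 + 9**2) = (60 + 34) - 1728*(-2 + 81) = 94 - 1728*79 = 94 - 136512 = -136418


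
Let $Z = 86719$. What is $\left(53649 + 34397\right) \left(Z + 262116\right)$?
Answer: $30713526410$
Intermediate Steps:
$\left(53649 + 34397\right) \left(Z + 262116\right) = \left(53649 + 34397\right) \left(86719 + 262116\right) = 88046 \cdot 348835 = 30713526410$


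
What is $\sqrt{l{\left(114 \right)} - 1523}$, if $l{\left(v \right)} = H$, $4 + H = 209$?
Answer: $i \sqrt{1318} \approx 36.304 i$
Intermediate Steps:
$H = 205$ ($H = -4 + 209 = 205$)
$l{\left(v \right)} = 205$
$\sqrt{l{\left(114 \right)} - 1523} = \sqrt{205 - 1523} = \sqrt{-1318} = i \sqrt{1318}$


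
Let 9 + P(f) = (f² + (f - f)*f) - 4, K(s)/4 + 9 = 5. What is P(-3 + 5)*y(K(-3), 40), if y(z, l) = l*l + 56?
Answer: -14904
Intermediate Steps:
K(s) = -16 (K(s) = -36 + 4*5 = -36 + 20 = -16)
y(z, l) = 56 + l² (y(z, l) = l² + 56 = 56 + l²)
P(f) = -13 + f² (P(f) = -9 + ((f² + (f - f)*f) - 4) = -9 + ((f² + 0*f) - 4) = -9 + ((f² + 0) - 4) = -9 + (f² - 4) = -9 + (-4 + f²) = -13 + f²)
P(-3 + 5)*y(K(-3), 40) = (-13 + (-3 + 5)²)*(56 + 40²) = (-13 + 2²)*(56 + 1600) = (-13 + 4)*1656 = -9*1656 = -14904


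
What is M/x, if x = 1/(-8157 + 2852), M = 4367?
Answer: -23166935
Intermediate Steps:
x = -1/5305 (x = 1/(-5305) = -1/5305 ≈ -0.00018850)
M/x = 4367/(-1/5305) = 4367*(-5305) = -23166935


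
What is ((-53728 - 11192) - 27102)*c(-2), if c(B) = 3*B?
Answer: 552132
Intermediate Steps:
((-53728 - 11192) - 27102)*c(-2) = ((-53728 - 11192) - 27102)*(3*(-2)) = (-64920 - 27102)*(-6) = -92022*(-6) = 552132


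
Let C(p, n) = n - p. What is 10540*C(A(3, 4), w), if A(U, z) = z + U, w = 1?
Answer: -63240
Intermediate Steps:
A(U, z) = U + z
10540*C(A(3, 4), w) = 10540*(1 - (3 + 4)) = 10540*(1 - 1*7) = 10540*(1 - 7) = 10540*(-6) = -63240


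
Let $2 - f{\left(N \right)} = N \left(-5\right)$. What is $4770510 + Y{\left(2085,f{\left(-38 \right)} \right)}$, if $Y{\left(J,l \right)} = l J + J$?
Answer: $4380615$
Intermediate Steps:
$f{\left(N \right)} = 2 + 5 N$ ($f{\left(N \right)} = 2 - N \left(-5\right) = 2 - - 5 N = 2 + 5 N$)
$Y{\left(J,l \right)} = J + J l$ ($Y{\left(J,l \right)} = J l + J = J + J l$)
$4770510 + Y{\left(2085,f{\left(-38 \right)} \right)} = 4770510 + 2085 \left(1 + \left(2 + 5 \left(-38\right)\right)\right) = 4770510 + 2085 \left(1 + \left(2 - 190\right)\right) = 4770510 + 2085 \left(1 - 188\right) = 4770510 + 2085 \left(-187\right) = 4770510 - 389895 = 4380615$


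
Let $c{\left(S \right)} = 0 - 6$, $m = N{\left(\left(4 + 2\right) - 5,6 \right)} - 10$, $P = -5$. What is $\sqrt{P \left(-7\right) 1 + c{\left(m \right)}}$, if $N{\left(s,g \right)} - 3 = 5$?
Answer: $\sqrt{29} \approx 5.3852$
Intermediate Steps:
$N{\left(s,g \right)} = 8$ ($N{\left(s,g \right)} = 3 + 5 = 8$)
$m = -2$ ($m = 8 - 10 = -2$)
$c{\left(S \right)} = -6$
$\sqrt{P \left(-7\right) 1 + c{\left(m \right)}} = \sqrt{\left(-5\right) \left(-7\right) 1 - 6} = \sqrt{35 \cdot 1 - 6} = \sqrt{35 - 6} = \sqrt{29}$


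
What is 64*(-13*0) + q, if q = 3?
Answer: 3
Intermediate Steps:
64*(-13*0) + q = 64*(-13*0) + 3 = 64*0 + 3 = 0 + 3 = 3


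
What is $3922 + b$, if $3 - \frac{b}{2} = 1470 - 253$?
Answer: $1494$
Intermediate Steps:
$b = -2428$ ($b = 6 - 2 \left(1470 - 253\right) = 6 - 2434 = -2428$)
$3922 + b = 3922 - 2428 = 1494$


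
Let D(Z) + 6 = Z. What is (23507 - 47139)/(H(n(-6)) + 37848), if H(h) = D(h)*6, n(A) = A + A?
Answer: -5908/9435 ≈ -0.62618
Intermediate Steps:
D(Z) = -6 + Z
n(A) = 2*A
H(h) = -36 + 6*h (H(h) = (-6 + h)*6 = -36 + 6*h)
(23507 - 47139)/(H(n(-6)) + 37848) = (23507 - 47139)/((-36 + 6*(2*(-6))) + 37848) = -23632/((-36 + 6*(-12)) + 37848) = -23632/((-36 - 72) + 37848) = -23632/(-108 + 37848) = -23632/37740 = -23632*1/37740 = -5908/9435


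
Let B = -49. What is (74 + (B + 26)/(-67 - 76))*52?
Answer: 42420/11 ≈ 3856.4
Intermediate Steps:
(74 + (B + 26)/(-67 - 76))*52 = (74 + (-49 + 26)/(-67 - 76))*52 = (74 - 23/(-143))*52 = (74 - 23*(-1/143))*52 = (74 + 23/143)*52 = (10605/143)*52 = 42420/11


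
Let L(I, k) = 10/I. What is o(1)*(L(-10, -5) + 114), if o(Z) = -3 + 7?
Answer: 452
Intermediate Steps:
o(Z) = 4
o(1)*(L(-10, -5) + 114) = 4*(10/(-10) + 114) = 4*(10*(-1/10) + 114) = 4*(-1 + 114) = 4*113 = 452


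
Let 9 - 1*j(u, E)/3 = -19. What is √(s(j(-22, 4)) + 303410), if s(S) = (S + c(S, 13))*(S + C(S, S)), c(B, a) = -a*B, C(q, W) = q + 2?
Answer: 5*√5282 ≈ 363.39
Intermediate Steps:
j(u, E) = 84 (j(u, E) = 27 - 3*(-19) = 27 + 57 = 84)
C(q, W) = 2 + q
c(B, a) = -B*a
s(S) = -12*S*(2 + 2*S) (s(S) = (S - 1*S*13)*(S + (2 + S)) = (S - 13*S)*(2 + 2*S) = (-12*S)*(2 + 2*S) = -12*S*(2 + 2*S))
√(s(j(-22, 4)) + 303410) = √(24*84*(-1 - 1*84) + 303410) = √(24*84*(-1 - 84) + 303410) = √(24*84*(-85) + 303410) = √(-171360 + 303410) = √132050 = 5*√5282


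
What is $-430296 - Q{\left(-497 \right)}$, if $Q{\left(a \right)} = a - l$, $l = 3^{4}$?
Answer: $-429718$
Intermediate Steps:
$l = 81$
$Q{\left(a \right)} = -81 + a$ ($Q{\left(a \right)} = a - 81 = -81 + a$)
$-430296 - Q{\left(-497 \right)} = -430296 - \left(-81 - 497\right) = -430296 - -578 = -430296 + 578 = -429718$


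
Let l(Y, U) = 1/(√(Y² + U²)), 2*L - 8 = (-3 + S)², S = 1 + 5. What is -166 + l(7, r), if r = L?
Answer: -166 + 2*√485/485 ≈ -165.91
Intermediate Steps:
S = 6
L = 17/2 (L = 4 + (-3 + 6)²/2 = 4 + (½)*3² = 4 + (½)*9 = 4 + 9/2 = 17/2 ≈ 8.5000)
r = 17/2 ≈ 8.5000
l(Y, U) = (U² + Y²)^(-½) (l(Y, U) = 1/(√(U² + Y²)) = (U² + Y²)^(-½))
-166 + l(7, r) = -166 + ((17/2)² + 7²)^(-½) = -166 + (289/4 + 49)^(-½) = -166 + (485/4)^(-½) = -166 + 2*√485/485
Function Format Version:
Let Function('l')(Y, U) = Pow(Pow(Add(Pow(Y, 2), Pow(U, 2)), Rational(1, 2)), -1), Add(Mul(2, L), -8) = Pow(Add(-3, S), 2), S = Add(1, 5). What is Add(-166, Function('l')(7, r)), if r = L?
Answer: Add(-166, Mul(Rational(2, 485), Pow(485, Rational(1, 2)))) ≈ -165.91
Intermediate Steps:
S = 6
L = Rational(17, 2) (L = Add(4, Mul(Rational(1, 2), Pow(Add(-3, 6), 2))) = Add(4, Mul(Rational(1, 2), Pow(3, 2))) = Add(4, Mul(Rational(1, 2), 9)) = Add(4, Rational(9, 2)) = Rational(17, 2) ≈ 8.5000)
r = Rational(17, 2) ≈ 8.5000
Function('l')(Y, U) = Pow(Add(Pow(U, 2), Pow(Y, 2)), Rational(-1, 2)) (Function('l')(Y, U) = Pow(Pow(Add(Pow(U, 2), Pow(Y, 2)), Rational(1, 2)), -1) = Pow(Add(Pow(U, 2), Pow(Y, 2)), Rational(-1, 2)))
Add(-166, Function('l')(7, r)) = Add(-166, Pow(Add(Pow(Rational(17, 2), 2), Pow(7, 2)), Rational(-1, 2))) = Add(-166, Pow(Add(Rational(289, 4), 49), Rational(-1, 2))) = Add(-166, Pow(Rational(485, 4), Rational(-1, 2))) = Add(-166, Mul(Rational(2, 485), Pow(485, Rational(1, 2))))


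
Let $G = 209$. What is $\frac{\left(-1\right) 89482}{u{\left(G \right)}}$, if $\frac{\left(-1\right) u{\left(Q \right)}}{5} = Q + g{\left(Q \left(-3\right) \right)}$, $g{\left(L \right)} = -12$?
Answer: $\frac{89482}{985} \approx 90.845$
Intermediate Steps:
$u{\left(Q \right)} = 60 - 5 Q$ ($u{\left(Q \right)} = - 5 \left(Q - 12\right) = - 5 \left(-12 + Q\right) = 60 - 5 Q$)
$\frac{\left(-1\right) 89482}{u{\left(G \right)}} = \frac{\left(-1\right) 89482}{60 - 1045} = - \frac{89482}{60 - 1045} = - \frac{89482}{-985} = \left(-89482\right) \left(- \frac{1}{985}\right) = \frac{89482}{985}$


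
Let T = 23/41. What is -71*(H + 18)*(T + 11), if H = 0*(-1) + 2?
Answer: -673080/41 ≈ -16417.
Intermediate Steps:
T = 23/41 (T = 23*(1/41) = 23/41 ≈ 0.56098)
H = 2 (H = 0 + 2 = 2)
-71*(H + 18)*(T + 11) = -71*(2 + 18)*(23/41 + 11) = -1420*474/41 = -71*9480/41 = -673080/41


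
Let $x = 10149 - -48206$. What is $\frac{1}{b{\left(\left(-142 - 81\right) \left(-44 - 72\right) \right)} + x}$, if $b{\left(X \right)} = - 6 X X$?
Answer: $- \frac{1}{4014862189} \approx -2.4907 \cdot 10^{-10}$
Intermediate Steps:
$b{\left(X \right)} = - 6 X^{2}$
$x = 58355$ ($x = 10149 + 48206 = 58355$)
$\frac{1}{b{\left(\left(-142 - 81\right) \left(-44 - 72\right) \right)} + x} = \frac{1}{- 6 \left(\left(-142 - 81\right) \left(-44 - 72\right)\right)^{2} + 58355} = \frac{1}{- 6 \left(\left(-142 - 81\right) \left(-116\right)\right)^{2} + 58355} = \frac{1}{- 6 \left(\left(-223\right) \left(-116\right)\right)^{2} + 58355} = \frac{1}{- 6 \cdot 25868^{2} + 58355} = \frac{1}{\left(-6\right) 669153424 + 58355} = \frac{1}{-4014920544 + 58355} = \frac{1}{-4014862189} = - \frac{1}{4014862189}$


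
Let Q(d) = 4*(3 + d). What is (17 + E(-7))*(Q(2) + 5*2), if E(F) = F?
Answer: 300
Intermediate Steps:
Q(d) = 12 + 4*d
(17 + E(-7))*(Q(2) + 5*2) = (17 - 7)*((12 + 4*2) + 5*2) = 10*((12 + 8) + 10) = 10*(20 + 10) = 10*30 = 300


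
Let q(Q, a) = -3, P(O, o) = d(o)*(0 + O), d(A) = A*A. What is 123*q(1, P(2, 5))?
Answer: -369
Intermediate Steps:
d(A) = A**2
P(O, o) = O*o**2 (P(O, o) = o**2*(0 + O) = o**2*O = O*o**2)
123*q(1, P(2, 5)) = 123*(-3) = -369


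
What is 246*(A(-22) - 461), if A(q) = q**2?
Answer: 5658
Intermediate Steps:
246*(A(-22) - 461) = 246*((-22)**2 - 461) = 246*(484 - 461) = 246*23 = 5658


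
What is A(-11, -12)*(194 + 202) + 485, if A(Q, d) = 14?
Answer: 6029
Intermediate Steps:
A(-11, -12)*(194 + 202) + 485 = 14*(194 + 202) + 485 = 14*396 + 485 = 5544 + 485 = 6029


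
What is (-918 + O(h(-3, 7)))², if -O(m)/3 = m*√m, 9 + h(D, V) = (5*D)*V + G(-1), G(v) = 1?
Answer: -12143349 - 622404*I*√113 ≈ -1.2143e+7 - 6.6162e+6*I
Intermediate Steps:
h(D, V) = -8 + 5*D*V (h(D, V) = -9 + ((5*D)*V + 1) = -9 + (5*D*V + 1) = -9 + (1 + 5*D*V) = -8 + 5*D*V)
O(m) = -3*m^(3/2) (O(m) = -3*m*√m = -3*m^(3/2))
(-918 + O(h(-3, 7)))² = (-918 - 3*(-8 + 5*(-3)*7)^(3/2))² = (-918 - 3*(-8 - 105)^(3/2))² = (-918 - (-339)*I*√113)² = (-918 + 339*I*√113)²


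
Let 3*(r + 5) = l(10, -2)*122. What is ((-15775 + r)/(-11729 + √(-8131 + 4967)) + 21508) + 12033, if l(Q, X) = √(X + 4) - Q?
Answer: 2768707558631/82543563 - 1430938*√2/412717815 - 244*I*√1582/412717815 + 19424*I*√791/82543563 ≈ 33542.0 + 0.0065947*I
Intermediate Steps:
l(Q, X) = √(4 + X) - Q
r = -1235/3 + 122*√2/3 (r = -5 + ((√(4 - 2) - 1*10)*122)/3 = -5 + ((√2 - 10)*122)/3 = -5 + ((-10 + √2)*122)/3 = -5 + (-1220 + 122*√2)/3 = -5 + (-1220/3 + 122*√2/3) = -1235/3 + 122*√2/3 ≈ -354.16)
((-15775 + r)/(-11729 + √(-8131 + 4967)) + 21508) + 12033 = ((-15775 + (-1235/3 + 122*√2/3))/(-11729 + √(-8131 + 4967)) + 21508) + 12033 = ((-48560/3 + 122*√2/3)/(-11729 + √(-3164)) + 21508) + 12033 = ((-48560/3 + 122*√2/3)/(-11729 + 2*I*√791) + 21508) + 12033 = (21508 + (-48560/3 + 122*√2/3)/(-11729 + 2*I*√791)) + 12033 = 33541 + (-48560/3 + 122*√2/3)/(-11729 + 2*I*√791)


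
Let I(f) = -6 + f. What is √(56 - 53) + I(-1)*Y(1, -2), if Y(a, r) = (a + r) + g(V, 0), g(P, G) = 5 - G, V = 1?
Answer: -28 + √3 ≈ -26.268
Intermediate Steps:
Y(a, r) = 5 + a + r (Y(a, r) = (a + r) + (5 - 1*0) = (a + r) + (5 + 0) = (a + r) + 5 = 5 + a + r)
√(56 - 53) + I(-1)*Y(1, -2) = √(56 - 53) + (-6 - 1)*(5 + 1 - 2) = √3 - 7*4 = √3 - 28 = -28 + √3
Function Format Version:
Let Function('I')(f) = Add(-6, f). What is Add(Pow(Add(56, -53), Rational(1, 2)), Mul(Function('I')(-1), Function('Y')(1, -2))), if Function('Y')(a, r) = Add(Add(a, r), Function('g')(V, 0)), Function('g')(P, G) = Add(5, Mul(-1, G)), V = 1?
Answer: Add(-28, Pow(3, Rational(1, 2))) ≈ -26.268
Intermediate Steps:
Function('Y')(a, r) = Add(5, a, r) (Function('Y')(a, r) = Add(Add(a, r), Add(5, Mul(-1, 0))) = Add(Add(a, r), Add(5, 0)) = Add(Add(a, r), 5) = Add(5, a, r))
Add(Pow(Add(56, -53), Rational(1, 2)), Mul(Function('I')(-1), Function('Y')(1, -2))) = Add(Pow(Add(56, -53), Rational(1, 2)), Mul(Add(-6, -1), Add(5, 1, -2))) = Add(Pow(3, Rational(1, 2)), Mul(-7, 4)) = Add(Pow(3, Rational(1, 2)), -28) = Add(-28, Pow(3, Rational(1, 2)))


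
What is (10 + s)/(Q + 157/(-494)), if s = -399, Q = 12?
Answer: -192166/5771 ≈ -33.299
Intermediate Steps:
(10 + s)/(Q + 157/(-494)) = (10 - 399)/(12 + 157/(-494)) = -389/(12 + 157*(-1/494)) = -389/(12 - 157/494) = -389/5771/494 = -389*494/5771 = -192166/5771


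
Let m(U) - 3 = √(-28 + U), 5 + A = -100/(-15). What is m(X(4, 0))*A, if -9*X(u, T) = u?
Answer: 5 + 80*I/9 ≈ 5.0 + 8.8889*I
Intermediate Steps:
X(u, T) = -u/9
A = 5/3 (A = -5 - 100/(-15) = -5 - 100*(-1/15) = -5 + 20/3 = 5/3 ≈ 1.6667)
m(U) = 3 + √(-28 + U)
m(X(4, 0))*A = (3 + √(-28 - ⅑*4))*(5/3) = (3 + √(-28 - 4/9))*(5/3) = (3 + √(-256/9))*(5/3) = (3 + 16*I/3)*(5/3) = 5 + 80*I/9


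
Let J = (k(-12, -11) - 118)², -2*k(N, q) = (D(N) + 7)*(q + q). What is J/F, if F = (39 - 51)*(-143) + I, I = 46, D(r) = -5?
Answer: 4608/881 ≈ 5.2304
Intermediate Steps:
k(N, q) = -2*q (k(N, q) = -(-5 + 7)*(q + q)/2 = -2*q)
F = 1762 (F = (39 - 51)*(-143) + 46 = -12*(-143) + 46 = 1716 + 46 = 1762)
J = 9216 (J = (-2*(-11) - 118)² = (22 - 118)² = (-96)² = 9216)
J/F = 9216/1762 = 9216*(1/1762) = 4608/881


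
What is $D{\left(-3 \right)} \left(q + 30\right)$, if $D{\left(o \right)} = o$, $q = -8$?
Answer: $-66$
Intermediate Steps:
$D{\left(-3 \right)} \left(q + 30\right) = - 3 \left(-8 + 30\right) = \left(-3\right) 22 = -66$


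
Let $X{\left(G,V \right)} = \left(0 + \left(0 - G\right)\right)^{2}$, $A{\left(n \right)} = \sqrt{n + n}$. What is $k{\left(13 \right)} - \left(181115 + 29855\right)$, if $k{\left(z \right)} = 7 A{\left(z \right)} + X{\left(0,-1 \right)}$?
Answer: $-210970 + 7 \sqrt{26} \approx -2.1093 \cdot 10^{5}$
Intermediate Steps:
$A{\left(n \right)} = \sqrt{2} \sqrt{n}$ ($A{\left(n \right)} = \sqrt{2 n} = \sqrt{2} \sqrt{n}$)
$X{\left(G,V \right)} = G^{2}$ ($X{\left(G,V \right)} = \left(0 - G\right)^{2} = \left(- G\right)^{2} = G^{2}$)
$k{\left(z \right)} = 7 \sqrt{2} \sqrt{z}$ ($k{\left(z \right)} = 7 \sqrt{2} \sqrt{z} + 0^{2} = 7 \sqrt{2} \sqrt{z} + 0 = 7 \sqrt{2} \sqrt{z}$)
$k{\left(13 \right)} - \left(181115 + 29855\right) = 7 \sqrt{2} \sqrt{13} - \left(181115 + 29855\right) = 7 \sqrt{26} - 210970 = -210970 + 7 \sqrt{26}$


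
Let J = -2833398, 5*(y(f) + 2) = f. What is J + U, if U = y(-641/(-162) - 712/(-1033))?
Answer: -2370790004503/836730 ≈ -2.8334e+6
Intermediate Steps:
y(f) = -2 + f/5
U = -895963/836730 (U = -2 + (-641/(-162) - 712/(-1033))/5 = -2 + (-641*(-1/162) - 712*(-1/1033))/5 = -2 + (641/162 + 712/1033)/5 = -2 + (⅕)*(777497/167346) = -2 + 777497/836730 = -895963/836730 ≈ -1.0708)
J + U = -2833398 - 895963/836730 = -2370790004503/836730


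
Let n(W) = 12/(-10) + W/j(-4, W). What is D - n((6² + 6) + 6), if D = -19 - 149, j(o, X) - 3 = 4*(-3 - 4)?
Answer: -4122/25 ≈ -164.88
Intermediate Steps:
j(o, X) = -25 (j(o, X) = 3 + 4*(-3 - 4) = 3 + 4*(-7) = 3 - 28 = -25)
n(W) = -6/5 - W/25 (n(W) = 12/(-10) + W/(-25) = 12*(-⅒) + W*(-1/25) = -6/5 - W/25)
D = -168
D - n((6² + 6) + 6) = -168 - (-6/5 - ((6² + 6) + 6)/25) = -168 - (-6/5 - ((36 + 6) + 6)/25) = -168 - (-6/5 - (42 + 6)/25) = -168 - (-6/5 - 1/25*48) = -168 - (-6/5 - 48/25) = -168 - 1*(-78/25) = -168 + 78/25 = -4122/25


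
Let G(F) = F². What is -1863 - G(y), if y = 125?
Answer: -17488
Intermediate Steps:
-1863 - G(y) = -1863 - 1*125² = -1863 - 1*15625 = -1863 - 15625 = -17488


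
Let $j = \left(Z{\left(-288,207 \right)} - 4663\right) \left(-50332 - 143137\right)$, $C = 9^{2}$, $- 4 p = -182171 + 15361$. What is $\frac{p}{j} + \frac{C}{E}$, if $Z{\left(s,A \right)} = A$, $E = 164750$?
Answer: $\frac{76700413859}{142030623094000} \approx 0.00054003$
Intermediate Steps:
$p = \frac{83405}{2}$ ($p = - \frac{-182171 + 15361}{4} = \left(- \frac{1}{4}\right) \left(-166810\right) = \frac{83405}{2} \approx 41703.0$)
$C = 81$
$j = 862097864$ ($j = \left(207 - 4663\right) \left(-50332 - 143137\right) = \left(-4456\right) \left(-193469\right) = 862097864$)
$\frac{p}{j} + \frac{C}{E} = \frac{83405}{2 \cdot 862097864} + \frac{81}{164750} = \frac{83405}{2} \cdot \frac{1}{862097864} + 81 \cdot \frac{1}{164750} = \frac{83405}{1724195728} + \frac{81}{164750} = \frac{76700413859}{142030623094000}$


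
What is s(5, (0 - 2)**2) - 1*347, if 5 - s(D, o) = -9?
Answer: -333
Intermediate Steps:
s(D, o) = 14 (s(D, o) = 5 - 1*(-9) = 5 + 9 = 14)
s(5, (0 - 2)**2) - 1*347 = 14 - 1*347 = 14 - 347 = -333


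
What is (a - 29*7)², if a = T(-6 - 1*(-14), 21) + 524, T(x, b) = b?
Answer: 116964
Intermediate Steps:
a = 545 (a = 21 + 524 = 545)
(a - 29*7)² = (545 - 29*7)² = (545 - 203)² = 342² = 116964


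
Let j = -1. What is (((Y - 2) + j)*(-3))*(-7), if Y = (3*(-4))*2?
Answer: -567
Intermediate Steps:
Y = -24 (Y = -12*2 = -24)
(((Y - 2) + j)*(-3))*(-7) = (((-24 - 2) - 1)*(-3))*(-7) = ((-26 - 1)*(-3))*(-7) = -27*(-3)*(-7) = 81*(-7) = -567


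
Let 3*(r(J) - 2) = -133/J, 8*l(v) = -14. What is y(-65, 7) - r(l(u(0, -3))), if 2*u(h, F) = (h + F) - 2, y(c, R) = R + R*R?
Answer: 86/3 ≈ 28.667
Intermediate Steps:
y(c, R) = R + R²
u(h, F) = -1 + F/2 + h/2 (u(h, F) = ((h + F) - 2)/2 = ((F + h) - 2)/2 = (-2 + F + h)/2 = -1 + F/2 + h/2)
l(v) = -7/4 (l(v) = (⅛)*(-14) = -7/4)
r(J) = 2 - 133/(3*J) (r(J) = 2 + (-133/J)/3 = 2 - 133/(3*J))
y(-65, 7) - r(l(u(0, -3))) = 7*(1 + 7) - (2 - 133/(3*(-7/4))) = 7*8 - (2 - 133/3*(-4/7)) = 56 - (2 + 76/3) = 56 - 1*82/3 = 56 - 82/3 = 86/3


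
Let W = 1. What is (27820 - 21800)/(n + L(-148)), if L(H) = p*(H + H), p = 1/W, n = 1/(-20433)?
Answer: -123006660/6048169 ≈ -20.338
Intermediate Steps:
n = -1/20433 ≈ -4.8940e-5
p = 1 (p = 1/1 = 1)
L(H) = 2*H (L(H) = 1*(H + H) = 1*(2*H) = 2*H)
(27820 - 21800)/(n + L(-148)) = (27820 - 21800)/(-1/20433 + 2*(-148)) = 6020/(-1/20433 - 296) = 6020/(-6048169/20433) = 6020*(-20433/6048169) = -123006660/6048169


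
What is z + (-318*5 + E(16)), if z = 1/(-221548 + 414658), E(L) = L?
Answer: -303955139/193110 ≈ -1574.0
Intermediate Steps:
z = 1/193110 ≈ 5.1784e-6
z + (-318*5 + E(16)) = 1/193110 + (-318*5 + 16) = 1/193110 + (-1590 + 16) = 1/193110 - 1574 = -303955139/193110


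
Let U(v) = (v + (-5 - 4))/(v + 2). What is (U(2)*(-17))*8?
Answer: 238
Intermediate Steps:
U(v) = (-9 + v)/(2 + v) (U(v) = (v - 9)/(2 + v) = (-9 + v)/(2 + v))
(U(2)*(-17))*8 = (((-9 + 2)/(2 + 2))*(-17))*8 = ((-7/4)*(-17))*8 = (((1/4)*(-7))*(-17))*8 = -7/4*(-17)*8 = (119/4)*8 = 238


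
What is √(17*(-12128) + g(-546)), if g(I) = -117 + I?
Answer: 23*I*√391 ≈ 454.8*I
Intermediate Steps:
√(17*(-12128) + g(-546)) = √(17*(-12128) + (-117 - 546)) = √(-206176 - 663) = √(-206839) = 23*I*√391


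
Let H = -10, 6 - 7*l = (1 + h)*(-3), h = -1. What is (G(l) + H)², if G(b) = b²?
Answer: 206116/2401 ≈ 85.846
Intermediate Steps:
l = 6/7 (l = 6/7 - (1 - 1)*(-3)/7 = 6/7 - 0*(-3) = 6/7 - ⅐*0 = 6/7 + 0 = 6/7 ≈ 0.85714)
(G(l) + H)² = ((6/7)² - 10)² = (36/49 - 10)² = (-454/49)² = 206116/2401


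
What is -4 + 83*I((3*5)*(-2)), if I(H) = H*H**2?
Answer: -2241004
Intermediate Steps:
I(H) = H**3
-4 + 83*I((3*5)*(-2)) = -4 + 83*((3*5)*(-2))**3 = -4 + 83*(15*(-2))**3 = -4 + 83*(-30)**3 = -4 + 83*(-27000) = -4 - 2241000 = -2241004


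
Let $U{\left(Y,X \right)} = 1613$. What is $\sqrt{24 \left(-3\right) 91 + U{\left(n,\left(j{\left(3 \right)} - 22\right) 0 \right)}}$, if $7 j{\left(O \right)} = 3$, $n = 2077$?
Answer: $i \sqrt{4939} \approx 70.278 i$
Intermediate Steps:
$j{\left(O \right)} = \frac{3}{7}$ ($j{\left(O \right)} = \frac{1}{7} \cdot 3 = \frac{3}{7}$)
$\sqrt{24 \left(-3\right) 91 + U{\left(n,\left(j{\left(3 \right)} - 22\right) 0 \right)}} = \sqrt{24 \left(-3\right) 91 + 1613} = \sqrt{\left(-72\right) 91 + 1613} = \sqrt{-6552 + 1613} = \sqrt{-4939} = i \sqrt{4939}$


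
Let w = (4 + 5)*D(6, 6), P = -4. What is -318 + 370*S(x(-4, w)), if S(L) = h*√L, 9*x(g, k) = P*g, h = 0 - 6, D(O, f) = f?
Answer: -3278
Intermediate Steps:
w = 54 (w = (4 + 5)*6 = 9*6 = 54)
h = -6
x(g, k) = -4*g/9 (x(g, k) = (-4*g)/9 = -4*g/9)
S(L) = -6*√L
-318 + 370*S(x(-4, w)) = -318 + 370*(-6*√(-4/9*(-4))) = -318 + 370*(-6*√(16/9)) = -318 + 370*(-6*4/3) = -318 + 370*(-8) = -318 - 2960 = -3278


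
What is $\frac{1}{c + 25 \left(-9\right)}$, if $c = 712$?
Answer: $\frac{1}{487} \approx 0.0020534$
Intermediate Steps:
$\frac{1}{c + 25 \left(-9\right)} = \frac{1}{712 + 25 \left(-9\right)} = \frac{1}{712 - 225} = \frac{1}{487}$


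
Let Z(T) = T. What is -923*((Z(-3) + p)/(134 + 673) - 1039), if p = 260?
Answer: 773673368/807 ≈ 9.5870e+5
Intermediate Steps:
-923*((Z(-3) + p)/(134 + 673) - 1039) = -923*((-3 + 260)/(134 + 673) - 1039) = -923*(257/807 - 1039) = -923*(-838216/807) = 773673368/807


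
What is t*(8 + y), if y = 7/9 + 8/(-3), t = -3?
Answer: -55/3 ≈ -18.333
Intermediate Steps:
y = -17/9 (y = 7*(1/9) + 8*(-1/3) = 7/9 - 8/3 = -17/9 ≈ -1.8889)
t*(8 + y) = -3*(8 - 17/9) = -3*55/9 = -55/3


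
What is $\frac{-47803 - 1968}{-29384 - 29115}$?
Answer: $\frac{49771}{58499} \approx 0.8508$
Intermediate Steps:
$\frac{-47803 - 1968}{-29384 - 29115} = - \frac{49771}{-58499} = \left(-49771\right) \left(- \frac{1}{58499}\right) = \frac{49771}{58499}$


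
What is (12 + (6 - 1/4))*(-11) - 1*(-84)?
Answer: -445/4 ≈ -111.25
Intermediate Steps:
(12 + (6 - 1/4))*(-11) - 1*(-84) = (12 + (6 - 1*¼))*(-11) + 84 = (12 + (6 - ¼))*(-11) + 84 = (12 + 23/4)*(-11) + 84 = (71/4)*(-11) + 84 = -781/4 + 84 = -445/4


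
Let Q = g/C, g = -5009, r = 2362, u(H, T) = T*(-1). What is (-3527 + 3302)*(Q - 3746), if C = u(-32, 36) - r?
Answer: 2020027275/2398 ≈ 8.4238e+5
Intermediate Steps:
u(H, T) = -T
C = -2398 (C = -1*36 - 1*2362 = -36 - 2362 = -2398)
Q = 5009/2398 (Q = -5009/(-2398) = -5009*(-1/2398) = 5009/2398 ≈ 2.0888)
(-3527 + 3302)*(Q - 3746) = (-3527 + 3302)*(5009/2398 - 3746) = -225*(-8977899/2398) = 2020027275/2398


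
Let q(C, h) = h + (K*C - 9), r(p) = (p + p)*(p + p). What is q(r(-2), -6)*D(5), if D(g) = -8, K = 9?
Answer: -1032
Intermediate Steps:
r(p) = 4*p² (r(p) = (2*p)*(2*p) = 4*p²)
q(C, h) = -9 + h + 9*C (q(C, h) = h + (9*C - 9) = h + (-9 + 9*C) = -9 + h + 9*C)
q(r(-2), -6)*D(5) = (-9 - 6 + 9*(4*(-2)²))*(-8) = (-9 - 6 + 9*(4*4))*(-8) = (-9 - 6 + 9*16)*(-8) = (-9 - 6 + 144)*(-8) = 129*(-8) = -1032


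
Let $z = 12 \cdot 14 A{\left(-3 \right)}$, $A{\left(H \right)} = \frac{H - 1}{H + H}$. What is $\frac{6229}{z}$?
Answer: $\frac{6229}{112} \approx 55.616$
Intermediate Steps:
$A{\left(H \right)} = \frac{-1 + H}{2 H}$
$z = 112$ ($z = 12 \cdot 14 \frac{-1 - 3}{2 \left(-3\right)} = 168 \cdot \frac{1}{2} \left(- \frac{1}{3}\right) \left(-4\right) = 168 \cdot \frac{2}{3} = 112$)
$\frac{6229}{z} = \frac{6229}{112}$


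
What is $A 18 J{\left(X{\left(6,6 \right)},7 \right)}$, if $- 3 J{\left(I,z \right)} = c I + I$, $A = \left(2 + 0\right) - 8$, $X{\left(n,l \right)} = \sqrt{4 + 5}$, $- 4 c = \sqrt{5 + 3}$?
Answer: $108 - 54 \sqrt{2} \approx 31.632$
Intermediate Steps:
$c = - \frac{\sqrt{2}}{2}$ ($c = - \frac{\sqrt{5 + 3}}{4} = - \frac{\sqrt{8}}{4} = - \frac{2 \sqrt{2}}{4} = - \frac{\sqrt{2}}{2} \approx -0.70711$)
$X{\left(n,l \right)} = 3$ ($X{\left(n,l \right)} = \sqrt{9} = 3$)
$A = -6$ ($A = 2 - 8 = -6$)
$J{\left(I,z \right)} = - \frac{I}{3} + \frac{I \sqrt{2}}{6}$ ($J{\left(I,z \right)} = - \frac{- \frac{\sqrt{2}}{2} I + I}{3} = - \frac{- \frac{I \sqrt{2}}{2} + I}{3} = - \frac{I - \frac{I \sqrt{2}}{2}}{3} = - \frac{I}{3} + \frac{I \sqrt{2}}{6}$)
$A 18 J{\left(X{\left(6,6 \right)},7 \right)} = \left(-6\right) 18 \cdot \frac{1}{6} \cdot 3 \left(-2 + \sqrt{2}\right) = - 108 \left(-1 + \frac{\sqrt{2}}{2}\right) = 108 - 54 \sqrt{2}$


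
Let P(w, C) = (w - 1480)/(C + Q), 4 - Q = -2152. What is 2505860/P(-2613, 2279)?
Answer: -11113489100/4093 ≈ -2.7152e+6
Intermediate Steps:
Q = 2156 (Q = 4 - 1*(-2152) = 4 + 2152 = 2156)
P(w, C) = (-1480 + w)/(2156 + C) (P(w, C) = (w - 1480)/(C + 2156) = (-1480 + w)/(2156 + C))
2505860/P(-2613, 2279) = 2505860/(((-1480 - 2613)/(2156 + 2279))) = 2505860/((-4093/4435)) = 2505860/(((1/4435)*(-4093))) = 2505860/(-4093/4435) = 2505860*(-4435/4093) = -11113489100/4093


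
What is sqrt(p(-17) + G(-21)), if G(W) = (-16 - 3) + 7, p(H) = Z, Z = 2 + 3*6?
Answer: 2*sqrt(2) ≈ 2.8284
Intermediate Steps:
Z = 20 (Z = 2 + 18 = 20)
p(H) = 20
G(W) = -12 (G(W) = -19 + 7 = -12)
sqrt(p(-17) + G(-21)) = sqrt(20 - 12) = sqrt(8) = 2*sqrt(2)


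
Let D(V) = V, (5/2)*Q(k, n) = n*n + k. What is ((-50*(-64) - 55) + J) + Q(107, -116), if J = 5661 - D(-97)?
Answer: 71641/5 ≈ 14328.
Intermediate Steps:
Q(k, n) = 2*k/5 + 2*n²/5 (Q(k, n) = 2*(n*n + k)/5 = 2*(n² + k)/5 = 2*(k + n²)/5 = 2*k/5 + 2*n²/5)
J = 5758 (J = 5661 - 1*(-97) = 5661 + 97 = 5758)
((-50*(-64) - 55) + J) + Q(107, -116) = ((-50*(-64) - 55) + 5758) + ((⅖)*107 + (⅖)*(-116)²) = ((3200 - 55) + 5758) + (214/5 + (⅖)*13456) = (3145 + 5758) + (214/5 + 26912/5) = 8903 + 27126/5 = 71641/5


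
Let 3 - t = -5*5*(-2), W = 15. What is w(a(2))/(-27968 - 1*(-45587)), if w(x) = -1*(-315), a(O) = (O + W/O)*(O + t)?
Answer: 15/839 ≈ 0.017878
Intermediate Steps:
t = -47 (t = 3 - (-5*5)*(-2) = 3 - (-25)*(-2) = 3 - 1*50 = 3 - 50 = -47)
a(O) = (-47 + O)*(O + 15/O) (a(O) = (O + 15/O)*(O - 47) = (O + 15/O)*(-47 + O) = (-47 + O)*(O + 15/O))
w(x) = 315
w(a(2))/(-27968 - 1*(-45587)) = 315/(-27968 - 1*(-45587)) = 315/(-27968 + 45587) = 315/17619 = 315*(1/17619) = 15/839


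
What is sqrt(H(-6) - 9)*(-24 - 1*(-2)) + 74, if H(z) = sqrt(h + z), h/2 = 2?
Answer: 74 - 22*sqrt(-9 + I*sqrt(2)) ≈ 68.83 - 66.202*I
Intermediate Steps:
h = 4 (h = 2*2 = 4)
H(z) = sqrt(4 + z)
sqrt(H(-6) - 9)*(-24 - 1*(-2)) + 74 = sqrt(sqrt(4 - 6) - 9)*(-24 - 1*(-2)) + 74 = sqrt(sqrt(-2) - 9)*(-24 + 2) + 74 = sqrt(I*sqrt(2) - 9)*(-22) + 74 = sqrt(-9 + I*sqrt(2))*(-22) + 74 = -22*sqrt(-9 + I*sqrt(2)) + 74 = 74 - 22*sqrt(-9 + I*sqrt(2))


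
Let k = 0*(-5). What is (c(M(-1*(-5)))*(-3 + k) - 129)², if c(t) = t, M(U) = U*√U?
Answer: 17766 + 3870*√5 ≈ 26420.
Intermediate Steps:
k = 0
M(U) = U^(3/2)
(c(M(-1*(-5)))*(-3 + k) - 129)² = ((-1*(-5))^(3/2)*(-3 + 0) - 129)² = (5^(3/2)*(-3) - 129)² = ((5*√5)*(-3) - 129)² = (-15*√5 - 129)² = (-129 - 15*√5)²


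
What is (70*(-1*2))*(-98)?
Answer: 13720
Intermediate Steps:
(70*(-1*2))*(-98) = (70*(-2))*(-98) = -140*(-98) = 13720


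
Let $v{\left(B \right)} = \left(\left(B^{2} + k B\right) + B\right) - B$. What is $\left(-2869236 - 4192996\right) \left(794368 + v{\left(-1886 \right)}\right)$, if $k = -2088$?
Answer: $-58541185709024$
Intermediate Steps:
$v{\left(B \right)} = B^{2} - 2088 B$ ($v{\left(B \right)} = \left(\left(B^{2} - 2088 B\right) + B\right) - B = \left(B^{2} - 2087 B\right) - B = B^{2} - 2088 B$)
$\left(-2869236 - 4192996\right) \left(794368 + v{\left(-1886 \right)}\right) = \left(-2869236 - 4192996\right) \left(794368 - 1886 \left(-2088 - 1886\right)\right) = - 7062232 \left(794368 - -7494964\right) = - 7062232 \left(794368 + 7494964\right) = \left(-7062232\right) 8289332 = -58541185709024$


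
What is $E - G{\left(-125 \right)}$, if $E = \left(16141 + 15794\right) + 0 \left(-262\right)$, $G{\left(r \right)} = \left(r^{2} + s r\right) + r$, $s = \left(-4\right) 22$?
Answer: $5435$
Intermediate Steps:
$s = -88$
$G{\left(r \right)} = r^{2} - 87 r$ ($G{\left(r \right)} = \left(r^{2} - 88 r\right) + r = r^{2} - 87 r$)
$E = 31935$ ($E = 31935 + 0 = 31935$)
$E - G{\left(-125 \right)} = 31935 - - 125 \left(-87 - 125\right) = 31935 - \left(-125\right) \left(-212\right) = 31935 - 26500 = 5435$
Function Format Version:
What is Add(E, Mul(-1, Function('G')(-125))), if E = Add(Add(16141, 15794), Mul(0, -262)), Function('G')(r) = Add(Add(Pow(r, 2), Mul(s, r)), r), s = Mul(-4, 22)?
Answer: 5435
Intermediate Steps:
s = -88
Function('G')(r) = Add(Pow(r, 2), Mul(-87, r)) (Function('G')(r) = Add(Add(Pow(r, 2), Mul(-88, r)), r) = Add(Pow(r, 2), Mul(-87, r)))
E = 31935 (E = Add(31935, 0) = 31935)
Add(E, Mul(-1, Function('G')(-125))) = Add(31935, Mul(-1, Mul(-125, Add(-87, -125)))) = Add(31935, Mul(-1, Mul(-125, -212))) = Add(31935, Mul(-1, 26500)) = Add(31935, -26500) = 5435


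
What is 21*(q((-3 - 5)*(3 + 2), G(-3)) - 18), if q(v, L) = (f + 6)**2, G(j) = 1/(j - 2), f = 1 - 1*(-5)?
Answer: 2646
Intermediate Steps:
f = 6 (f = 1 + 5 = 6)
G(j) = 1/(-2 + j)
q(v, L) = 144 (q(v, L) = (6 + 6)**2 = 12**2 = 144)
21*(q((-3 - 5)*(3 + 2), G(-3)) - 18) = 21*(144 - 18) = 21*126 = 2646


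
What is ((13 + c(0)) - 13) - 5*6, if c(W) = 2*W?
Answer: -30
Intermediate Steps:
((13 + c(0)) - 13) - 5*6 = ((13 + 2*0) - 13) - 5*6 = ((13 + 0) - 13) - 30 = (13 - 13) - 30 = 0 - 30 = -30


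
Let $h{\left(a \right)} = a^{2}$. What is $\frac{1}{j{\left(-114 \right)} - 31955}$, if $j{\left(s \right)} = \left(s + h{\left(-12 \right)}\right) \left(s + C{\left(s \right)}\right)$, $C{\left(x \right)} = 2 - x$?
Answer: $- \frac{1}{31895} \approx -3.1353 \cdot 10^{-5}$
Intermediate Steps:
$j{\left(s \right)} = 288 + 2 s$ ($j{\left(s \right)} = \left(s + \left(-12\right)^{2}\right) \left(s - \left(-2 + s\right)\right) = \left(s + 144\right) 2 = \left(144 + s\right) 2 = 288 + 2 s$)
$\frac{1}{j{\left(-114 \right)} - 31955} = \frac{1}{\left(288 + 2 \left(-114\right)\right) - 31955} = \frac{1}{\left(288 - 228\right) - 31955} = \frac{1}{60 - 31955} = \frac{1}{-31895} = - \frac{1}{31895}$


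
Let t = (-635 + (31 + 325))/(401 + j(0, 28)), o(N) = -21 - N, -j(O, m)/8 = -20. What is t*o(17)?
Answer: 3534/187 ≈ 18.898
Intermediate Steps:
j(O, m) = 160 (j(O, m) = -8*(-20) = 160)
t = -93/187 (t = (-635 + (31 + 325))/(401 + 160) = (-635 + 356)/561 = -279*1/561 = -93/187 ≈ -0.49733)
t*o(17) = -93*(-21 - 1*17)/187 = -93*(-21 - 17)/187 = -93/187*(-38) = 3534/187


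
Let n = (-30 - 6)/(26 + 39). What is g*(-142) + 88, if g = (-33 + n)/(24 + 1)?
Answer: 452702/1625 ≈ 278.59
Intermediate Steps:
n = -36/65 ≈ -0.55385
g = -2181/1625 (g = (-33 - 36/65)/(24 + 1) = -2181/65/25 = -2181/65*1/25 = -2181/1625 ≈ -1.3422)
g*(-142) + 88 = -2181/1625*(-142) + 88 = 309702/1625 + 88 = 452702/1625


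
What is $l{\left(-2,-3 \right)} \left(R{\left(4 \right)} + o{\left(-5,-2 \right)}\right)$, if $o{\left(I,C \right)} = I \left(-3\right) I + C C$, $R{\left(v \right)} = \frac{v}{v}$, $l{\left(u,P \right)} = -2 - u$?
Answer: $0$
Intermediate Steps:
$R{\left(v \right)} = 1$
$o{\left(I,C \right)} = C^{2} - 3 I^{2}$ ($o{\left(I,C \right)} = - 3 I I + C^{2} = - 3 I^{2} + C^{2} = C^{2} - 3 I^{2}$)
$l{\left(-2,-3 \right)} \left(R{\left(4 \right)} + o{\left(-5,-2 \right)}\right) = \left(-2 - -2\right) \left(1 + \left(\left(-2\right)^{2} - 3 \left(-5\right)^{2}\right)\right) = \left(-2 + 2\right) \left(1 + \left(4 - 75\right)\right) = 0 \left(1 + \left(4 - 75\right)\right) = 0 \left(1 - 71\right) = 0 \left(-70\right) = 0$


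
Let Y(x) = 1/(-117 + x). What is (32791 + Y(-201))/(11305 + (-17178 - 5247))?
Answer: -10427537/3536160 ≈ -2.9488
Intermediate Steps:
(32791 + Y(-201))/(11305 + (-17178 - 5247)) = (32791 + 1/(-117 - 201))/(11305 + (-17178 - 5247)) = (32791 + 1/(-318))/(11305 - 22425) = (32791 - 1/318)/(-11120) = (10427537/318)*(-1/11120) = -10427537/3536160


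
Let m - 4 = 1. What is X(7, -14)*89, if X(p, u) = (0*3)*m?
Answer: 0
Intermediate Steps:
m = 5 (m = 4 + 1 = 5)
X(p, u) = 0 (X(p, u) = (0*3)*5 = 0*5 = 0)
X(7, -14)*89 = 0*89 = 0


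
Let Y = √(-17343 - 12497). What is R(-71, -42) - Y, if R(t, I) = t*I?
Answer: 2982 - 4*I*√1865 ≈ 2982.0 - 172.74*I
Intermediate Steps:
R(t, I) = I*t
Y = 4*I*√1865 (Y = √(-29840) = 4*I*√1865 ≈ 172.74*I)
R(-71, -42) - Y = -42*(-71) - 4*I*√1865 = 2982 - 4*I*√1865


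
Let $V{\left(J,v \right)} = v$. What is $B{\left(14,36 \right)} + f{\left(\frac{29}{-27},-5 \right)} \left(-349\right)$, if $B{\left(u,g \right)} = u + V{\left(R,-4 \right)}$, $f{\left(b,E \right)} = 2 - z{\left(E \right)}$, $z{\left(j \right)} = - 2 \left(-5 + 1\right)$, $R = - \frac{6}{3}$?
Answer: $2104$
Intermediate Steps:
$R = -2$ ($R = \left(-6\right) \frac{1}{3} = -2$)
$z{\left(j \right)} = 8$ ($z{\left(j \right)} = \left(-2\right) \left(-4\right) = 8$)
$f{\left(b,E \right)} = -6$ ($f{\left(b,E \right)} = 2 - 8 = -6$)
$B{\left(u,g \right)} = -4 + u$ ($B{\left(u,g \right)} = u - 4 = -4 + u$)
$B{\left(14,36 \right)} + f{\left(\frac{29}{-27},-5 \right)} \left(-349\right) = \left(-4 + 14\right) - -2094 = 10 + 2094 = 2104$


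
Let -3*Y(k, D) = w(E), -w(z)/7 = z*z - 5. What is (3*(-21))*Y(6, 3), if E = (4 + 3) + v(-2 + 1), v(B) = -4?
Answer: -588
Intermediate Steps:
E = 3 (E = (4 + 3) - 4 = 7 - 4 = 3)
w(z) = 35 - 7*z**2 (w(z) = -7*(z*z - 5) = -7*(z**2 - 5) = -7*(-5 + z**2) = 35 - 7*z**2)
Y(k, D) = 28/3 (Y(k, D) = -(35 - 7*3**2)/3 = -(35 - 7*9)/3 = -(35 - 63)/3 = -1/3*(-28) = 28/3)
(3*(-21))*Y(6, 3) = (3*(-21))*(28/3) = -63*28/3 = -588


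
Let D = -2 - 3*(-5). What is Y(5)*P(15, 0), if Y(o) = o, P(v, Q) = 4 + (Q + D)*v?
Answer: 995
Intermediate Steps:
D = 13 (D = -2 + 15 = 13)
P(v, Q) = 4 + v*(13 + Q) (P(v, Q) = 4 + (Q + 13)*v = 4 + (13 + Q)*v = 4 + v*(13 + Q))
Y(5)*P(15, 0) = 5*(4 + 13*15 + 0*15) = 5*(4 + 195 + 0) = 5*199 = 995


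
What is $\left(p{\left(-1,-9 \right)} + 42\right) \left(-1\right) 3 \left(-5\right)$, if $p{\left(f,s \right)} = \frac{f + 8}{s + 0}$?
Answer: $\frac{1855}{3} \approx 618.33$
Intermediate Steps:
$p{\left(f,s \right)} = \frac{8 + f}{s}$
$\left(p{\left(-1,-9 \right)} + 42\right) \left(-1\right) 3 \left(-5\right) = \left(\frac{8 - 1}{-9} + 42\right) \left(-1\right) 3 \left(-5\right) = \left(\left(- \frac{1}{9}\right) 7 + 42\right) \left(\left(-3\right) \left(-5\right)\right) = \left(- \frac{7}{9} + 42\right) 15 = \frac{371}{9} \cdot 15 = \frac{1855}{3}$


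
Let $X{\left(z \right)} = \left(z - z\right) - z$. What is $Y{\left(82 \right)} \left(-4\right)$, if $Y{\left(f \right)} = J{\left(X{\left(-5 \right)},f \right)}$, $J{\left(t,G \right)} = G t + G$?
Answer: $-1968$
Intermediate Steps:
$X{\left(z \right)} = - z$ ($X{\left(z \right)} = 0 - z = - z$)
$J{\left(t,G \right)} = G + G t$
$Y{\left(f \right)} = 6 f$ ($Y{\left(f \right)} = f \left(1 - -5\right) = f \left(1 + 5\right) = f 6 = 6 f$)
$Y{\left(82 \right)} \left(-4\right) = 6 \cdot 82 \left(-4\right) = 492 \left(-4\right) = -1968$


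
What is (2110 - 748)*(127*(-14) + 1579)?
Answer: -271038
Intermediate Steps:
(2110 - 748)*(127*(-14) + 1579) = 1362*(-1778 + 1579) = 1362*(-199) = -271038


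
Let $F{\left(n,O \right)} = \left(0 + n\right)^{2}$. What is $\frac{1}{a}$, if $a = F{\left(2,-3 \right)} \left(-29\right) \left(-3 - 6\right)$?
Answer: $\frac{1}{1044} \approx 0.00095785$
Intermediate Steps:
$F{\left(n,O \right)} = n^{2}$
$a = 1044$ ($a = 2^{2} \left(-29\right) \left(-3 - 6\right) = 4 \left(-29\right) \left(-9\right) = \left(-116\right) \left(-9\right) = 1044$)
$\frac{1}{a} = \frac{1}{1044}$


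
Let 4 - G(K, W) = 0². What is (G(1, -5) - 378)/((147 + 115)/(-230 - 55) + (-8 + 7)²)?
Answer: -106590/23 ≈ -4634.3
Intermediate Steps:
G(K, W) = 4 (G(K, W) = 4 - 1*0² = 4 - 1*0 = 4 + 0 = 4)
(G(1, -5) - 378)/((147 + 115)/(-230 - 55) + (-8 + 7)²) = (4 - 378)/((147 + 115)/(-230 - 55) + (-8 + 7)²) = -374/(262/(-285) + (-1)²) = -374/(262*(-1/285) + 1) = -374/(-262/285 + 1) = -374/23/285 = -374*285/23 = -106590/23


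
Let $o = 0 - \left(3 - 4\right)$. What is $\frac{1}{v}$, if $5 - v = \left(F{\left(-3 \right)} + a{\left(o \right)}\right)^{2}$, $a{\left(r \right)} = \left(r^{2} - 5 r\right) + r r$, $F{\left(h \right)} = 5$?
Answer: $1$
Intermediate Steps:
$o = 1$ ($o = 0 - \left(3 - 4\right) = 0 - -1 = 0 + 1 = 1$)
$a{\left(r \right)} = - 5 r + 2 r^{2}$ ($a{\left(r \right)} = \left(r^{2} - 5 r\right) + r^{2} = - 5 r + 2 r^{2}$)
$v = 1$ ($v = 5 - \left(5 + 1 \left(-5 + 2 \cdot 1\right)\right)^{2} = 5 - \left(5 + 1 \left(-5 + 2\right)\right)^{2} = 5 - \left(5 + 1 \left(-3\right)\right)^{2} = 5 - \left(5 - 3\right)^{2} = 5 - 2^{2} = 5 - 4 = 1$)
$\frac{1}{v} = 1^{-1} = 1$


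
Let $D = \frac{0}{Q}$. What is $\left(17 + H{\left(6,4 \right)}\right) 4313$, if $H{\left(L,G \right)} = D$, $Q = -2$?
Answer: $73321$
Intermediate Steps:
$D = 0$ ($D = \frac{0}{-2} = 0 \left(- \frac{1}{2}\right) = 0$)
$H{\left(L,G \right)} = 0$
$\left(17 + H{\left(6,4 \right)}\right) 4313 = \left(17 + 0\right) 4313 = 17 \cdot 4313 = 73321$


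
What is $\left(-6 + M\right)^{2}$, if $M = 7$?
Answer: $1$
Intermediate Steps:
$\left(-6 + M\right)^{2} = \left(-6 + 7\right)^{2} = 1^{2} = 1$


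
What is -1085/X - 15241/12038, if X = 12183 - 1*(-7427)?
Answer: -15596862/11803259 ≈ -1.3214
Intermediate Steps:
X = 19610 (X = 12183 + 7427 = 19610)
-1085/X - 15241/12038 = -1085/19610 - 15241/12038 = -1085*1/19610 - 15241*1/12038 = -217/3922 - 15241/12038 = -15596862/11803259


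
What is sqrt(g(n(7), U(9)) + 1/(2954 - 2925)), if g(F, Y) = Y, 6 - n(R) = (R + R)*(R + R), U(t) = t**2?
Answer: 5*sqrt(2726)/29 ≈ 9.0019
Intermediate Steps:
n(R) = 6 - 4*R**2 (n(R) = 6 - (R + R)*(R + R) = 6 - 2*R*2*R = 6 - 4*R**2)
sqrt(g(n(7), U(9)) + 1/(2954 - 2925)) = sqrt(9**2 + 1/(2954 - 2925)) = sqrt(81 + 1/29) = sqrt(2350/29) = 5*sqrt(2726)/29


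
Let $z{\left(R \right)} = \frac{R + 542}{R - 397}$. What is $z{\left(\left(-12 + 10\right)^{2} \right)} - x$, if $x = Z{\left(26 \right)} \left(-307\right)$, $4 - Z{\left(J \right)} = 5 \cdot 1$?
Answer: $- \frac{40399}{131} \approx -308.39$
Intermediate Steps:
$Z{\left(J \right)} = -1$ ($Z{\left(J \right)} = 4 - 5 \cdot 1 = 4 - 5 = -1$)
$x = 307$ ($x = \left(-1\right) \left(-307\right) = 307$)
$z{\left(R \right)} = \frac{542 + R}{-397 + R}$
$z{\left(\left(-12 + 10\right)^{2} \right)} - x = \frac{542 + \left(-12 + 10\right)^{2}}{-397 + \left(-12 + 10\right)^{2}} - 307 = \frac{542 + \left(-2\right)^{2}}{-397 + \left(-2\right)^{2}} - 307 = \frac{542 + 4}{-397 + 4} - 307 = \frac{1}{-393} \cdot 546 - 307 = \left(- \frac{1}{393}\right) 546 - 307 = - \frac{182}{131} - 307 = - \frac{40399}{131}$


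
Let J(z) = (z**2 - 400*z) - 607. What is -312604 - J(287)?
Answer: -279566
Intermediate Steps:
J(z) = -607 + z**2 - 400*z
-312604 - J(287) = -312604 - (-607 + 287**2 - 400*287) = -312604 - (-607 + 82369 - 114800) = -312604 - 1*(-33038) = -312604 + 33038 = -279566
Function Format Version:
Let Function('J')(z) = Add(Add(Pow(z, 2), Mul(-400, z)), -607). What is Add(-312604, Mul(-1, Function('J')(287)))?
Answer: -279566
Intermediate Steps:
Function('J')(z) = Add(-607, Pow(z, 2), Mul(-400, z))
Add(-312604, Mul(-1, Function('J')(287))) = Add(-312604, Mul(-1, Add(-607, Pow(287, 2), Mul(-400, 287)))) = Add(-312604, Mul(-1, Add(-607, 82369, -114800))) = Add(-312604, Mul(-1, -33038)) = Add(-312604, 33038) = -279566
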